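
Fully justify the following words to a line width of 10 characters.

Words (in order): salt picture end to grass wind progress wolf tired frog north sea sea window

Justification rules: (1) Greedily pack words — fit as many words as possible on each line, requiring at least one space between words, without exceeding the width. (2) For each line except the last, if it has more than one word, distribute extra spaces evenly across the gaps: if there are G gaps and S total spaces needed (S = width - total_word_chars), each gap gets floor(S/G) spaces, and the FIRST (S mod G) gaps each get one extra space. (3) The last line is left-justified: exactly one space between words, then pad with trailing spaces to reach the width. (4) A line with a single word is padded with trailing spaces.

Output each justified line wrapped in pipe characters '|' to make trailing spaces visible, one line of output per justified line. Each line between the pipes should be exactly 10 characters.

Answer: |salt      |
|picture   |
|end     to|
|grass wind|
|progress  |
|wolf tired|
|frog north|
|sea    sea|
|window    |

Derivation:
Line 1: ['salt'] (min_width=4, slack=6)
Line 2: ['picture'] (min_width=7, slack=3)
Line 3: ['end', 'to'] (min_width=6, slack=4)
Line 4: ['grass', 'wind'] (min_width=10, slack=0)
Line 5: ['progress'] (min_width=8, slack=2)
Line 6: ['wolf', 'tired'] (min_width=10, slack=0)
Line 7: ['frog', 'north'] (min_width=10, slack=0)
Line 8: ['sea', 'sea'] (min_width=7, slack=3)
Line 9: ['window'] (min_width=6, slack=4)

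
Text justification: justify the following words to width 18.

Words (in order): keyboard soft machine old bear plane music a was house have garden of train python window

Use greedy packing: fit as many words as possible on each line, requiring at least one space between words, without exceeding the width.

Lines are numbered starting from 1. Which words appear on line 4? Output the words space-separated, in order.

Answer: house have garden

Derivation:
Line 1: ['keyboard', 'soft'] (min_width=13, slack=5)
Line 2: ['machine', 'old', 'bear'] (min_width=16, slack=2)
Line 3: ['plane', 'music', 'a', 'was'] (min_width=17, slack=1)
Line 4: ['house', 'have', 'garden'] (min_width=17, slack=1)
Line 5: ['of', 'train', 'python'] (min_width=15, slack=3)
Line 6: ['window'] (min_width=6, slack=12)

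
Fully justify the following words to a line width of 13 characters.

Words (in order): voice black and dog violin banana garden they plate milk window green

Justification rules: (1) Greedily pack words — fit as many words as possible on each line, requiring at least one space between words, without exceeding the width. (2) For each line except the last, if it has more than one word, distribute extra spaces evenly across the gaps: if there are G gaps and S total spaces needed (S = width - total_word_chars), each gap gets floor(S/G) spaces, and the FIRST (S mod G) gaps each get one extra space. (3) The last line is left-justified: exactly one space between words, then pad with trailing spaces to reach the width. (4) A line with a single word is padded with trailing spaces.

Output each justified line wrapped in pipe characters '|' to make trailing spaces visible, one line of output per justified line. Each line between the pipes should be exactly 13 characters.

Answer: |voice   black|
|and       dog|
|violin banana|
|garden   they|
|plate    milk|
|window green |

Derivation:
Line 1: ['voice', 'black'] (min_width=11, slack=2)
Line 2: ['and', 'dog'] (min_width=7, slack=6)
Line 3: ['violin', 'banana'] (min_width=13, slack=0)
Line 4: ['garden', 'they'] (min_width=11, slack=2)
Line 5: ['plate', 'milk'] (min_width=10, slack=3)
Line 6: ['window', 'green'] (min_width=12, slack=1)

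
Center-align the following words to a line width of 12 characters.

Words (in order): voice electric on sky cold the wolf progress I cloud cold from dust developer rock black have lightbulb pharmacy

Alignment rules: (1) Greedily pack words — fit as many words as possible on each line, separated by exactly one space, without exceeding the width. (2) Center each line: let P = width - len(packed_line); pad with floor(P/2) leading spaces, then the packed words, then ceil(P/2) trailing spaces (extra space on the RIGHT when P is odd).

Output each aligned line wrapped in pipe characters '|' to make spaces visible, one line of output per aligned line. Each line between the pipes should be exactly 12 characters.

Answer: |   voice    |
|electric on |
|sky cold the|
|    wolf    |
| progress I |
| cloud cold |
| from dust  |
| developer  |
| rock black |
|    have    |
| lightbulb  |
|  pharmacy  |

Derivation:
Line 1: ['voice'] (min_width=5, slack=7)
Line 2: ['electric', 'on'] (min_width=11, slack=1)
Line 3: ['sky', 'cold', 'the'] (min_width=12, slack=0)
Line 4: ['wolf'] (min_width=4, slack=8)
Line 5: ['progress', 'I'] (min_width=10, slack=2)
Line 6: ['cloud', 'cold'] (min_width=10, slack=2)
Line 7: ['from', 'dust'] (min_width=9, slack=3)
Line 8: ['developer'] (min_width=9, slack=3)
Line 9: ['rock', 'black'] (min_width=10, slack=2)
Line 10: ['have'] (min_width=4, slack=8)
Line 11: ['lightbulb'] (min_width=9, slack=3)
Line 12: ['pharmacy'] (min_width=8, slack=4)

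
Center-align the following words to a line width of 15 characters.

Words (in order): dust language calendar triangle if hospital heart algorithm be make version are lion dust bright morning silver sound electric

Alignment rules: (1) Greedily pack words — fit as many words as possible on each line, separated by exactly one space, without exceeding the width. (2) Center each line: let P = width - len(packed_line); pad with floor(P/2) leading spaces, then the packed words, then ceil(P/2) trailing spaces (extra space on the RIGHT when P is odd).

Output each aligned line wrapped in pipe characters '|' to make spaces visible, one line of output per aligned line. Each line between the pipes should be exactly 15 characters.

Line 1: ['dust', 'language'] (min_width=13, slack=2)
Line 2: ['calendar'] (min_width=8, slack=7)
Line 3: ['triangle', 'if'] (min_width=11, slack=4)
Line 4: ['hospital', 'heart'] (min_width=14, slack=1)
Line 5: ['algorithm', 'be'] (min_width=12, slack=3)
Line 6: ['make', 'version'] (min_width=12, slack=3)
Line 7: ['are', 'lion', 'dust'] (min_width=13, slack=2)
Line 8: ['bright', 'morning'] (min_width=14, slack=1)
Line 9: ['silver', 'sound'] (min_width=12, slack=3)
Line 10: ['electric'] (min_width=8, slack=7)

Answer: | dust language |
|   calendar    |
|  triangle if  |
|hospital heart |
| algorithm be  |
| make version  |
| are lion dust |
|bright morning |
| silver sound  |
|   electric    |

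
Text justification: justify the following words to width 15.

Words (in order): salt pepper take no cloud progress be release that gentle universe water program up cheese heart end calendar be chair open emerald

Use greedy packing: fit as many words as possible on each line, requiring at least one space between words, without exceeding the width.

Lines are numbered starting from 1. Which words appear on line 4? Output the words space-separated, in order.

Answer: release that

Derivation:
Line 1: ['salt', 'pepper'] (min_width=11, slack=4)
Line 2: ['take', 'no', 'cloud'] (min_width=13, slack=2)
Line 3: ['progress', 'be'] (min_width=11, slack=4)
Line 4: ['release', 'that'] (min_width=12, slack=3)
Line 5: ['gentle', 'universe'] (min_width=15, slack=0)
Line 6: ['water', 'program'] (min_width=13, slack=2)
Line 7: ['up', 'cheese', 'heart'] (min_width=15, slack=0)
Line 8: ['end', 'calendar', 'be'] (min_width=15, slack=0)
Line 9: ['chair', 'open'] (min_width=10, slack=5)
Line 10: ['emerald'] (min_width=7, slack=8)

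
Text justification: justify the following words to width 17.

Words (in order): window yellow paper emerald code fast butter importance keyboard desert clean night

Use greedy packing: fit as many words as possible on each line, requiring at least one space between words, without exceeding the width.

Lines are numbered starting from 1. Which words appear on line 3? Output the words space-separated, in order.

Answer: code fast butter

Derivation:
Line 1: ['window', 'yellow'] (min_width=13, slack=4)
Line 2: ['paper', 'emerald'] (min_width=13, slack=4)
Line 3: ['code', 'fast', 'butter'] (min_width=16, slack=1)
Line 4: ['importance'] (min_width=10, slack=7)
Line 5: ['keyboard', 'desert'] (min_width=15, slack=2)
Line 6: ['clean', 'night'] (min_width=11, slack=6)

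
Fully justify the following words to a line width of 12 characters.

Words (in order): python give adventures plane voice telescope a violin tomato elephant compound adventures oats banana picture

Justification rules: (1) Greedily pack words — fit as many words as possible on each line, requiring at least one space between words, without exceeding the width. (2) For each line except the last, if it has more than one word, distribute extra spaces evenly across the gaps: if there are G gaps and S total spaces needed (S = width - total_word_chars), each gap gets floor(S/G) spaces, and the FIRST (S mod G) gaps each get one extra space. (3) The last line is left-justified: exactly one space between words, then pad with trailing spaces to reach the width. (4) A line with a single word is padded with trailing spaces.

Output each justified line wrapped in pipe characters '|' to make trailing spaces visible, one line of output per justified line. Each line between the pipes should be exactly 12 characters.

Answer: |python  give|
|adventures  |
|plane  voice|
|telescope  a|
|violin      |
|tomato      |
|elephant    |
|compound    |
|adventures  |
|oats  banana|
|picture     |

Derivation:
Line 1: ['python', 'give'] (min_width=11, slack=1)
Line 2: ['adventures'] (min_width=10, slack=2)
Line 3: ['plane', 'voice'] (min_width=11, slack=1)
Line 4: ['telescope', 'a'] (min_width=11, slack=1)
Line 5: ['violin'] (min_width=6, slack=6)
Line 6: ['tomato'] (min_width=6, slack=6)
Line 7: ['elephant'] (min_width=8, slack=4)
Line 8: ['compound'] (min_width=8, slack=4)
Line 9: ['adventures'] (min_width=10, slack=2)
Line 10: ['oats', 'banana'] (min_width=11, slack=1)
Line 11: ['picture'] (min_width=7, slack=5)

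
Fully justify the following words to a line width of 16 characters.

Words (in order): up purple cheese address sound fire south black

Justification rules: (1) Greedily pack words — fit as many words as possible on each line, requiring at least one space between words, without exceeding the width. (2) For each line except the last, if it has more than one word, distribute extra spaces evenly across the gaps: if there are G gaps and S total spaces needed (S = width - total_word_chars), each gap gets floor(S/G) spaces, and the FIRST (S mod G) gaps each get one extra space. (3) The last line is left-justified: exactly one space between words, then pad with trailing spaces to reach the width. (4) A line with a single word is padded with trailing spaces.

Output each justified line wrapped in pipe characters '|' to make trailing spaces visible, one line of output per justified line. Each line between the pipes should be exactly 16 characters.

Answer: |up purple cheese|
|address    sound|
|fire south black|

Derivation:
Line 1: ['up', 'purple', 'cheese'] (min_width=16, slack=0)
Line 2: ['address', 'sound'] (min_width=13, slack=3)
Line 3: ['fire', 'south', 'black'] (min_width=16, slack=0)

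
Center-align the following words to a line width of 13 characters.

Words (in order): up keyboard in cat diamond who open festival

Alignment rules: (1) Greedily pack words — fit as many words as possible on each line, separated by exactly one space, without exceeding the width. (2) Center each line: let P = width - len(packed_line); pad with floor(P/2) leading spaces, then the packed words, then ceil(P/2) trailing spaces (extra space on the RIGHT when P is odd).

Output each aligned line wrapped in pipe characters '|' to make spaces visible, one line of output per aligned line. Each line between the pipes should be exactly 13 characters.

Line 1: ['up', 'keyboard'] (min_width=11, slack=2)
Line 2: ['in', 'cat'] (min_width=6, slack=7)
Line 3: ['diamond', 'who'] (min_width=11, slack=2)
Line 4: ['open', 'festival'] (min_width=13, slack=0)

Answer: | up keyboard |
|   in cat    |
| diamond who |
|open festival|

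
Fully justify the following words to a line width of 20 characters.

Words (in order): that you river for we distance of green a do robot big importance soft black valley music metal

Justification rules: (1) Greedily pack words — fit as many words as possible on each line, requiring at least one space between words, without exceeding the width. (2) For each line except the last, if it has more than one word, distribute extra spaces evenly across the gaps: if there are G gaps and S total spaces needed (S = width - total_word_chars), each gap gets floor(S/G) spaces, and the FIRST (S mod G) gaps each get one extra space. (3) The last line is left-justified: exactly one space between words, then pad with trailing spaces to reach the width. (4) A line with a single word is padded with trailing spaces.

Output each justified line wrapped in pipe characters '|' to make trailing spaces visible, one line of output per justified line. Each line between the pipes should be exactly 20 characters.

Line 1: ['that', 'you', 'river', 'for'] (min_width=18, slack=2)
Line 2: ['we', 'distance', 'of', 'green'] (min_width=20, slack=0)
Line 3: ['a', 'do', 'robot', 'big'] (min_width=14, slack=6)
Line 4: ['importance', 'soft'] (min_width=15, slack=5)
Line 5: ['black', 'valley', 'music'] (min_width=18, slack=2)
Line 6: ['metal'] (min_width=5, slack=15)

Answer: |that  you  river for|
|we distance of green|
|a   do   robot   big|
|importance      soft|
|black  valley  music|
|metal               |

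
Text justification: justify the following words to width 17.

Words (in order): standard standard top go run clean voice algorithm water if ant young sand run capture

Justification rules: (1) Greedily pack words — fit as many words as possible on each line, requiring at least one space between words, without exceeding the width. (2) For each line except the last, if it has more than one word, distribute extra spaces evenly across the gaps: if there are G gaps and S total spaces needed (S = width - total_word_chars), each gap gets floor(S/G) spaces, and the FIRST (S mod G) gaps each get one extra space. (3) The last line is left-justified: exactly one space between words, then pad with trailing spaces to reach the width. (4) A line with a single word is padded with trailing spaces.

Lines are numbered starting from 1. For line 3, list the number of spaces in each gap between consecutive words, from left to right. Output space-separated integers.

Answer: 3

Derivation:
Line 1: ['standard', 'standard'] (min_width=17, slack=0)
Line 2: ['top', 'go', 'run', 'clean'] (min_width=16, slack=1)
Line 3: ['voice', 'algorithm'] (min_width=15, slack=2)
Line 4: ['water', 'if', 'ant'] (min_width=12, slack=5)
Line 5: ['young', 'sand', 'run'] (min_width=14, slack=3)
Line 6: ['capture'] (min_width=7, slack=10)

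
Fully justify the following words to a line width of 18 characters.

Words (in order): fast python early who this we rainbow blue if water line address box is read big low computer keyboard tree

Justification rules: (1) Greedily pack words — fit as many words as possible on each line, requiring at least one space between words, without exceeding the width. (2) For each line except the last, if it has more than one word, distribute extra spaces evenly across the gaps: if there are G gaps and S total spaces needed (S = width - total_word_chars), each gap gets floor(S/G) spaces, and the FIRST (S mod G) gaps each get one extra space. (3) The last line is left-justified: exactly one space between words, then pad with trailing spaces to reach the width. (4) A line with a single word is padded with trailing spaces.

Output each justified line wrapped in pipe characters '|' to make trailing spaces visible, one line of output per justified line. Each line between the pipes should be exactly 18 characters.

Line 1: ['fast', 'python', 'early'] (min_width=17, slack=1)
Line 2: ['who', 'this', 'we'] (min_width=11, slack=7)
Line 3: ['rainbow', 'blue', 'if'] (min_width=15, slack=3)
Line 4: ['water', 'line', 'address'] (min_width=18, slack=0)
Line 5: ['box', 'is', 'read', 'big'] (min_width=15, slack=3)
Line 6: ['low', 'computer'] (min_width=12, slack=6)
Line 7: ['keyboard', 'tree'] (min_width=13, slack=5)

Answer: |fast  python early|
|who     this    we|
|rainbow   blue  if|
|water line address|
|box  is  read  big|
|low       computer|
|keyboard tree     |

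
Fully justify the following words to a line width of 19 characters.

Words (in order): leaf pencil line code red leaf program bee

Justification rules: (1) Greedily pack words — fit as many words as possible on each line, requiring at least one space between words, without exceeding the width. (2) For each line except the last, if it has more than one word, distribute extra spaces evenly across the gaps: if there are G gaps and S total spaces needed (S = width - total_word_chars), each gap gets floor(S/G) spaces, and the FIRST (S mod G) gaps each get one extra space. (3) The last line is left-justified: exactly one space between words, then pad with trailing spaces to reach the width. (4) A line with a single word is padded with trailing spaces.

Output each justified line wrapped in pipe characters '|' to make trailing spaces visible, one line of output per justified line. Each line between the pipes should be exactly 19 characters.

Answer: |leaf   pencil  line|
|code    red    leaf|
|program bee        |

Derivation:
Line 1: ['leaf', 'pencil', 'line'] (min_width=16, slack=3)
Line 2: ['code', 'red', 'leaf'] (min_width=13, slack=6)
Line 3: ['program', 'bee'] (min_width=11, slack=8)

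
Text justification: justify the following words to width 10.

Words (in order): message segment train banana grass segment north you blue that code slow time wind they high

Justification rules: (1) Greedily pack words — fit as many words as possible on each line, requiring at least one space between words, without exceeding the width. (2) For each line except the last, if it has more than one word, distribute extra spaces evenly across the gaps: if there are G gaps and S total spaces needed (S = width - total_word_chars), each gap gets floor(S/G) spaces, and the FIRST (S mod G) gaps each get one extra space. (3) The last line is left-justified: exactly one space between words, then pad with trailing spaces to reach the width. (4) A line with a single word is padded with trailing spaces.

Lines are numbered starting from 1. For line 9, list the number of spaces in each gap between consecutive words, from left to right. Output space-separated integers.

Answer: 2

Derivation:
Line 1: ['message'] (min_width=7, slack=3)
Line 2: ['segment'] (min_width=7, slack=3)
Line 3: ['train'] (min_width=5, slack=5)
Line 4: ['banana'] (min_width=6, slack=4)
Line 5: ['grass'] (min_width=5, slack=5)
Line 6: ['segment'] (min_width=7, slack=3)
Line 7: ['north', 'you'] (min_width=9, slack=1)
Line 8: ['blue', 'that'] (min_width=9, slack=1)
Line 9: ['code', 'slow'] (min_width=9, slack=1)
Line 10: ['time', 'wind'] (min_width=9, slack=1)
Line 11: ['they', 'high'] (min_width=9, slack=1)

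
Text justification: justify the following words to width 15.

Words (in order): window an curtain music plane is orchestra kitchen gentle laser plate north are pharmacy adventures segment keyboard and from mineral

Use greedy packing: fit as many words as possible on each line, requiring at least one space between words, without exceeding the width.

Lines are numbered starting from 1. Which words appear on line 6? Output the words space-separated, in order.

Answer: laser plate

Derivation:
Line 1: ['window', 'an'] (min_width=9, slack=6)
Line 2: ['curtain', 'music'] (min_width=13, slack=2)
Line 3: ['plane', 'is'] (min_width=8, slack=7)
Line 4: ['orchestra'] (min_width=9, slack=6)
Line 5: ['kitchen', 'gentle'] (min_width=14, slack=1)
Line 6: ['laser', 'plate'] (min_width=11, slack=4)
Line 7: ['north', 'are'] (min_width=9, slack=6)
Line 8: ['pharmacy'] (min_width=8, slack=7)
Line 9: ['adventures'] (min_width=10, slack=5)
Line 10: ['segment'] (min_width=7, slack=8)
Line 11: ['keyboard', 'and'] (min_width=12, slack=3)
Line 12: ['from', 'mineral'] (min_width=12, slack=3)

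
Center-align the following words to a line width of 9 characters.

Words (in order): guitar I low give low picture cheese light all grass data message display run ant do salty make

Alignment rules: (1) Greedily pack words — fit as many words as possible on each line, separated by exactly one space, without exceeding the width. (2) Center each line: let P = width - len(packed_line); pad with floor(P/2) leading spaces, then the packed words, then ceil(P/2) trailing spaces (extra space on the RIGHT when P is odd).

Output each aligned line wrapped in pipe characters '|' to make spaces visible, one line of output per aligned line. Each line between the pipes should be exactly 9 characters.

Line 1: ['guitar', 'I'] (min_width=8, slack=1)
Line 2: ['low', 'give'] (min_width=8, slack=1)
Line 3: ['low'] (min_width=3, slack=6)
Line 4: ['picture'] (min_width=7, slack=2)
Line 5: ['cheese'] (min_width=6, slack=3)
Line 6: ['light', 'all'] (min_width=9, slack=0)
Line 7: ['grass'] (min_width=5, slack=4)
Line 8: ['data'] (min_width=4, slack=5)
Line 9: ['message'] (min_width=7, slack=2)
Line 10: ['display'] (min_width=7, slack=2)
Line 11: ['run', 'ant'] (min_width=7, slack=2)
Line 12: ['do', 'salty'] (min_width=8, slack=1)
Line 13: ['make'] (min_width=4, slack=5)

Answer: |guitar I |
|low give |
|   low   |
| picture |
| cheese  |
|light all|
|  grass  |
|  data   |
| message |
| display |
| run ant |
|do salty |
|  make   |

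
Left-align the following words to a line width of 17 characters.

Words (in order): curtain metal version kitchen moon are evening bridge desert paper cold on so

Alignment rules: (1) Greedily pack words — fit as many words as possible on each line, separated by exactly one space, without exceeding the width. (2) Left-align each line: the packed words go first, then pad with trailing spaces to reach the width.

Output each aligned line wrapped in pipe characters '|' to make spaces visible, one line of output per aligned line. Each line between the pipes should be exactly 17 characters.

Answer: |curtain metal    |
|version kitchen  |
|moon are evening |
|bridge desert    |
|paper cold on so |

Derivation:
Line 1: ['curtain', 'metal'] (min_width=13, slack=4)
Line 2: ['version', 'kitchen'] (min_width=15, slack=2)
Line 3: ['moon', 'are', 'evening'] (min_width=16, slack=1)
Line 4: ['bridge', 'desert'] (min_width=13, slack=4)
Line 5: ['paper', 'cold', 'on', 'so'] (min_width=16, slack=1)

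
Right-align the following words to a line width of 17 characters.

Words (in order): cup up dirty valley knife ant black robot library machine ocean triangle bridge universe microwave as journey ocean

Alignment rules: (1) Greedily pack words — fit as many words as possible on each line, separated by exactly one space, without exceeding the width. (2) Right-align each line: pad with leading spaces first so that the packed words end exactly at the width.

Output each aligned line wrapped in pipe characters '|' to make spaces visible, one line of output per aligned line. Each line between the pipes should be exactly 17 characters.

Line 1: ['cup', 'up', 'dirty'] (min_width=12, slack=5)
Line 2: ['valley', 'knife', 'ant'] (min_width=16, slack=1)
Line 3: ['black', 'robot'] (min_width=11, slack=6)
Line 4: ['library', 'machine'] (min_width=15, slack=2)
Line 5: ['ocean', 'triangle'] (min_width=14, slack=3)
Line 6: ['bridge', 'universe'] (min_width=15, slack=2)
Line 7: ['microwave', 'as'] (min_width=12, slack=5)
Line 8: ['journey', 'ocean'] (min_width=13, slack=4)

Answer: |     cup up dirty|
| valley knife ant|
|      black robot|
|  library machine|
|   ocean triangle|
|  bridge universe|
|     microwave as|
|    journey ocean|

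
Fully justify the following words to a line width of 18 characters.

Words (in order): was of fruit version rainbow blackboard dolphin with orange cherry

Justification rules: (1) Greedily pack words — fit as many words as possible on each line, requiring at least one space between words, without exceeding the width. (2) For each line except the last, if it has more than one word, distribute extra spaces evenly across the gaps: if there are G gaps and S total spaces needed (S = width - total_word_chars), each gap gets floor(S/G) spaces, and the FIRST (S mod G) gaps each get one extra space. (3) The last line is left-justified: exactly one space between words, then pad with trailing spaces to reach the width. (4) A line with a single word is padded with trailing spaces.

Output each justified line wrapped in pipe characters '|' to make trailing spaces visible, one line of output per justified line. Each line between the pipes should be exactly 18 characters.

Line 1: ['was', 'of', 'fruit'] (min_width=12, slack=6)
Line 2: ['version', 'rainbow'] (min_width=15, slack=3)
Line 3: ['blackboard', 'dolphin'] (min_width=18, slack=0)
Line 4: ['with', 'orange', 'cherry'] (min_width=18, slack=0)

Answer: |was    of    fruit|
|version    rainbow|
|blackboard dolphin|
|with orange cherry|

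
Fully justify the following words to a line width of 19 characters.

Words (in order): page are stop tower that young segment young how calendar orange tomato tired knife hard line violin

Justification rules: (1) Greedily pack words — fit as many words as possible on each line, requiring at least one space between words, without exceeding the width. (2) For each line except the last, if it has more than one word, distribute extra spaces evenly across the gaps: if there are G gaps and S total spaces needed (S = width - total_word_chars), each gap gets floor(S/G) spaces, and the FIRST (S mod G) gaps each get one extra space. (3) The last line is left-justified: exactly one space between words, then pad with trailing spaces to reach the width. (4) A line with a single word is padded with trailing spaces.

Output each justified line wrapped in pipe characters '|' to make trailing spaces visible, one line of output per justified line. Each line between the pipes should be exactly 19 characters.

Answer: |page are stop tower|
|that  young segment|
|young  how calendar|
|orange tomato tired|
|knife   hard   line|
|violin             |

Derivation:
Line 1: ['page', 'are', 'stop', 'tower'] (min_width=19, slack=0)
Line 2: ['that', 'young', 'segment'] (min_width=18, slack=1)
Line 3: ['young', 'how', 'calendar'] (min_width=18, slack=1)
Line 4: ['orange', 'tomato', 'tired'] (min_width=19, slack=0)
Line 5: ['knife', 'hard', 'line'] (min_width=15, slack=4)
Line 6: ['violin'] (min_width=6, slack=13)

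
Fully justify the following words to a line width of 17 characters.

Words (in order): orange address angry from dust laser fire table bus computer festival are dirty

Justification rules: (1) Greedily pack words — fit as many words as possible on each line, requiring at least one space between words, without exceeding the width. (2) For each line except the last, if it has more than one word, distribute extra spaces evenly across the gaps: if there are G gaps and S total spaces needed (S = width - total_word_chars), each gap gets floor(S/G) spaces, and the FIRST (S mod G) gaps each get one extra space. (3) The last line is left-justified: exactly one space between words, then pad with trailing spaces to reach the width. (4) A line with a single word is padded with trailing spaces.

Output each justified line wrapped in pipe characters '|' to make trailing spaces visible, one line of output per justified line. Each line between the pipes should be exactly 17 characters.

Line 1: ['orange', 'address'] (min_width=14, slack=3)
Line 2: ['angry', 'from', 'dust'] (min_width=15, slack=2)
Line 3: ['laser', 'fire', 'table'] (min_width=16, slack=1)
Line 4: ['bus', 'computer'] (min_width=12, slack=5)
Line 5: ['festival', 'are'] (min_width=12, slack=5)
Line 6: ['dirty'] (min_width=5, slack=12)

Answer: |orange    address|
|angry  from  dust|
|laser  fire table|
|bus      computer|
|festival      are|
|dirty            |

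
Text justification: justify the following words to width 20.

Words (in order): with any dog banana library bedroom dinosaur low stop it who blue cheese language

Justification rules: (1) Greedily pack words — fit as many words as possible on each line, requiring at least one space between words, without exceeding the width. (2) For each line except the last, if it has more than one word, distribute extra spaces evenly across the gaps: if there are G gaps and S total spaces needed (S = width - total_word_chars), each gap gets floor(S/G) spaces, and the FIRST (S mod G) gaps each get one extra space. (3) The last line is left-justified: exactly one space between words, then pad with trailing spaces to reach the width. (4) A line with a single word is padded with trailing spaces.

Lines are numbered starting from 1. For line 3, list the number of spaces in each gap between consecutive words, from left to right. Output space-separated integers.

Line 1: ['with', 'any', 'dog', 'banana'] (min_width=19, slack=1)
Line 2: ['library', 'bedroom'] (min_width=15, slack=5)
Line 3: ['dinosaur', 'low', 'stop', 'it'] (min_width=20, slack=0)
Line 4: ['who', 'blue', 'cheese'] (min_width=15, slack=5)
Line 5: ['language'] (min_width=8, slack=12)

Answer: 1 1 1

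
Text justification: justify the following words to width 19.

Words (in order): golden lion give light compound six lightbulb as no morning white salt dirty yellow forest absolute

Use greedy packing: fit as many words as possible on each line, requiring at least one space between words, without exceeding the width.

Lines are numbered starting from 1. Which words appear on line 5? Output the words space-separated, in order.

Line 1: ['golden', 'lion', 'give'] (min_width=16, slack=3)
Line 2: ['light', 'compound', 'six'] (min_width=18, slack=1)
Line 3: ['lightbulb', 'as', 'no'] (min_width=15, slack=4)
Line 4: ['morning', 'white', 'salt'] (min_width=18, slack=1)
Line 5: ['dirty', 'yellow', 'forest'] (min_width=19, slack=0)
Line 6: ['absolute'] (min_width=8, slack=11)

Answer: dirty yellow forest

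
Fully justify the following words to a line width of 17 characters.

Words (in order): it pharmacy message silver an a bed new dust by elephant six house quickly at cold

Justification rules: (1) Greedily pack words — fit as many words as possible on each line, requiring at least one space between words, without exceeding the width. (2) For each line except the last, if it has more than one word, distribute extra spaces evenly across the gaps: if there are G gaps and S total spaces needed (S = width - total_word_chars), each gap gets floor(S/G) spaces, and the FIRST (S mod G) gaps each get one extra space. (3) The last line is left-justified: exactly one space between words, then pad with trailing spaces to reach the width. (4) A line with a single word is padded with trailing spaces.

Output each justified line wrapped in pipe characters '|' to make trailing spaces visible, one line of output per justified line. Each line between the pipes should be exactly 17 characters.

Line 1: ['it', 'pharmacy'] (min_width=11, slack=6)
Line 2: ['message', 'silver', 'an'] (min_width=17, slack=0)
Line 3: ['a', 'bed', 'new', 'dust', 'by'] (min_width=17, slack=0)
Line 4: ['elephant', 'six'] (min_width=12, slack=5)
Line 5: ['house', 'quickly', 'at'] (min_width=16, slack=1)
Line 6: ['cold'] (min_width=4, slack=13)

Answer: |it       pharmacy|
|message silver an|
|a bed new dust by|
|elephant      six|
|house  quickly at|
|cold             |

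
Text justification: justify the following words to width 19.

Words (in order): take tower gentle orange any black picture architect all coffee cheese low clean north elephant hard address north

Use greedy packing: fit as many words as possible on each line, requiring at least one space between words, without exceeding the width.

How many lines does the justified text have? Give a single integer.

Answer: 7

Derivation:
Line 1: ['take', 'tower', 'gentle'] (min_width=17, slack=2)
Line 2: ['orange', 'any', 'black'] (min_width=16, slack=3)
Line 3: ['picture', 'architect'] (min_width=17, slack=2)
Line 4: ['all', 'coffee', 'cheese'] (min_width=17, slack=2)
Line 5: ['low', 'clean', 'north'] (min_width=15, slack=4)
Line 6: ['elephant', 'hard'] (min_width=13, slack=6)
Line 7: ['address', 'north'] (min_width=13, slack=6)
Total lines: 7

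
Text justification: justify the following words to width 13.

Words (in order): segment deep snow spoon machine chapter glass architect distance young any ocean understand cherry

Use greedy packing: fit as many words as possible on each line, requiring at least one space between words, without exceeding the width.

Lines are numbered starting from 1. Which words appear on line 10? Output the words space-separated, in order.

Line 1: ['segment', 'deep'] (min_width=12, slack=1)
Line 2: ['snow', 'spoon'] (min_width=10, slack=3)
Line 3: ['machine'] (min_width=7, slack=6)
Line 4: ['chapter', 'glass'] (min_width=13, slack=0)
Line 5: ['architect'] (min_width=9, slack=4)
Line 6: ['distance'] (min_width=8, slack=5)
Line 7: ['young', 'any'] (min_width=9, slack=4)
Line 8: ['ocean'] (min_width=5, slack=8)
Line 9: ['understand'] (min_width=10, slack=3)
Line 10: ['cherry'] (min_width=6, slack=7)

Answer: cherry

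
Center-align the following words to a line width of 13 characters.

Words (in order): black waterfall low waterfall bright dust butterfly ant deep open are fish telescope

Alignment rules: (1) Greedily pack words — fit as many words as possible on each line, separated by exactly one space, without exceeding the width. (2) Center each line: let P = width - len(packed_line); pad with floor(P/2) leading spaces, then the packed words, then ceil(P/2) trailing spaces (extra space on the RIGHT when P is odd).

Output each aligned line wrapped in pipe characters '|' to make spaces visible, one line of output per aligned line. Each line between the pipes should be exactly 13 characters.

Answer: |    black    |
|waterfall low|
|  waterfall  |
| bright dust |
|butterfly ant|
|deep open are|
|    fish     |
|  telescope  |

Derivation:
Line 1: ['black'] (min_width=5, slack=8)
Line 2: ['waterfall', 'low'] (min_width=13, slack=0)
Line 3: ['waterfall'] (min_width=9, slack=4)
Line 4: ['bright', 'dust'] (min_width=11, slack=2)
Line 5: ['butterfly', 'ant'] (min_width=13, slack=0)
Line 6: ['deep', 'open', 'are'] (min_width=13, slack=0)
Line 7: ['fish'] (min_width=4, slack=9)
Line 8: ['telescope'] (min_width=9, slack=4)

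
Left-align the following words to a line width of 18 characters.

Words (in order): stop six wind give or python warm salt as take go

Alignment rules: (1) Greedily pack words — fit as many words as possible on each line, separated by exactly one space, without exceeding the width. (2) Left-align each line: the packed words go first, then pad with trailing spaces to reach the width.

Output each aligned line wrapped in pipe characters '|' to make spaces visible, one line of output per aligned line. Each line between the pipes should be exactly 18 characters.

Line 1: ['stop', 'six', 'wind', 'give'] (min_width=18, slack=0)
Line 2: ['or', 'python', 'warm'] (min_width=14, slack=4)
Line 3: ['salt', 'as', 'take', 'go'] (min_width=15, slack=3)

Answer: |stop six wind give|
|or python warm    |
|salt as take go   |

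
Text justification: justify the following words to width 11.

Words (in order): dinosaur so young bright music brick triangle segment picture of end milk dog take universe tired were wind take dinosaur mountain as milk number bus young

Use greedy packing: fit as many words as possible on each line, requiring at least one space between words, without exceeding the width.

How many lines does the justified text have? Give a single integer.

Answer: 16

Derivation:
Line 1: ['dinosaur', 'so'] (min_width=11, slack=0)
Line 2: ['young'] (min_width=5, slack=6)
Line 3: ['bright'] (min_width=6, slack=5)
Line 4: ['music', 'brick'] (min_width=11, slack=0)
Line 5: ['triangle'] (min_width=8, slack=3)
Line 6: ['segment'] (min_width=7, slack=4)
Line 7: ['picture', 'of'] (min_width=10, slack=1)
Line 8: ['end', 'milk'] (min_width=8, slack=3)
Line 9: ['dog', 'take'] (min_width=8, slack=3)
Line 10: ['universe'] (min_width=8, slack=3)
Line 11: ['tired', 'were'] (min_width=10, slack=1)
Line 12: ['wind', 'take'] (min_width=9, slack=2)
Line 13: ['dinosaur'] (min_width=8, slack=3)
Line 14: ['mountain', 'as'] (min_width=11, slack=0)
Line 15: ['milk', 'number'] (min_width=11, slack=0)
Line 16: ['bus', 'young'] (min_width=9, slack=2)
Total lines: 16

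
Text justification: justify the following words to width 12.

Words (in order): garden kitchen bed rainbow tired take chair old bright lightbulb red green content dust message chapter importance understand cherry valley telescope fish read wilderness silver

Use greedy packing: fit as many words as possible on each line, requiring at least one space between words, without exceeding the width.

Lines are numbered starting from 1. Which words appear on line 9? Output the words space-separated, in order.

Answer: content dust

Derivation:
Line 1: ['garden'] (min_width=6, slack=6)
Line 2: ['kitchen', 'bed'] (min_width=11, slack=1)
Line 3: ['rainbow'] (min_width=7, slack=5)
Line 4: ['tired', 'take'] (min_width=10, slack=2)
Line 5: ['chair', 'old'] (min_width=9, slack=3)
Line 6: ['bright'] (min_width=6, slack=6)
Line 7: ['lightbulb'] (min_width=9, slack=3)
Line 8: ['red', 'green'] (min_width=9, slack=3)
Line 9: ['content', 'dust'] (min_width=12, slack=0)
Line 10: ['message'] (min_width=7, slack=5)
Line 11: ['chapter'] (min_width=7, slack=5)
Line 12: ['importance'] (min_width=10, slack=2)
Line 13: ['understand'] (min_width=10, slack=2)
Line 14: ['cherry'] (min_width=6, slack=6)
Line 15: ['valley'] (min_width=6, slack=6)
Line 16: ['telescope'] (min_width=9, slack=3)
Line 17: ['fish', 'read'] (min_width=9, slack=3)
Line 18: ['wilderness'] (min_width=10, slack=2)
Line 19: ['silver'] (min_width=6, slack=6)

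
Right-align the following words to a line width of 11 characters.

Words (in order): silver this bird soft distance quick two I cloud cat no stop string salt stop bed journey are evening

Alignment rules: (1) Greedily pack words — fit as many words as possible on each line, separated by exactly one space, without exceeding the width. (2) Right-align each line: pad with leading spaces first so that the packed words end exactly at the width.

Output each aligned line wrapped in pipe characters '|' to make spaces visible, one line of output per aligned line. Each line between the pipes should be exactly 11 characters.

Line 1: ['silver', 'this'] (min_width=11, slack=0)
Line 2: ['bird', 'soft'] (min_width=9, slack=2)
Line 3: ['distance'] (min_width=8, slack=3)
Line 4: ['quick', 'two', 'I'] (min_width=11, slack=0)
Line 5: ['cloud', 'cat'] (min_width=9, slack=2)
Line 6: ['no', 'stop'] (min_width=7, slack=4)
Line 7: ['string', 'salt'] (min_width=11, slack=0)
Line 8: ['stop', 'bed'] (min_width=8, slack=3)
Line 9: ['journey', 'are'] (min_width=11, slack=0)
Line 10: ['evening'] (min_width=7, slack=4)

Answer: |silver this|
|  bird soft|
|   distance|
|quick two I|
|  cloud cat|
|    no stop|
|string salt|
|   stop bed|
|journey are|
|    evening|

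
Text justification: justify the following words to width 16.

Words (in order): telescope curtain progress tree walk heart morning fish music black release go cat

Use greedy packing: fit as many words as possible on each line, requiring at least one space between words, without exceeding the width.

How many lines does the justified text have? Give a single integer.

Answer: 6

Derivation:
Line 1: ['telescope'] (min_width=9, slack=7)
Line 2: ['curtain', 'progress'] (min_width=16, slack=0)
Line 3: ['tree', 'walk', 'heart'] (min_width=15, slack=1)
Line 4: ['morning', 'fish'] (min_width=12, slack=4)
Line 5: ['music', 'black'] (min_width=11, slack=5)
Line 6: ['release', 'go', 'cat'] (min_width=14, slack=2)
Total lines: 6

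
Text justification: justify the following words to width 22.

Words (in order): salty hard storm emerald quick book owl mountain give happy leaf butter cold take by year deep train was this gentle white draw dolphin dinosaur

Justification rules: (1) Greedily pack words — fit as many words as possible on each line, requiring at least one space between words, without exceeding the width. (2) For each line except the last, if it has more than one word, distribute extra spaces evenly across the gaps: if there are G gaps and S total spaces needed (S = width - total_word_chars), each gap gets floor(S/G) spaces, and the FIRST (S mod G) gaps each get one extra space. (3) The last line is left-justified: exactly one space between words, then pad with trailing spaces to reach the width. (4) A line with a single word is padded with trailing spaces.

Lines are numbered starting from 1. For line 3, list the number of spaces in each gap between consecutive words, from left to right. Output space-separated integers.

Answer: 3 2

Derivation:
Line 1: ['salty', 'hard', 'storm'] (min_width=16, slack=6)
Line 2: ['emerald', 'quick', 'book', 'owl'] (min_width=22, slack=0)
Line 3: ['mountain', 'give', 'happy'] (min_width=19, slack=3)
Line 4: ['leaf', 'butter', 'cold', 'take'] (min_width=21, slack=1)
Line 5: ['by', 'year', 'deep', 'train', 'was'] (min_width=22, slack=0)
Line 6: ['this', 'gentle', 'white', 'draw'] (min_width=22, slack=0)
Line 7: ['dolphin', 'dinosaur'] (min_width=16, slack=6)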